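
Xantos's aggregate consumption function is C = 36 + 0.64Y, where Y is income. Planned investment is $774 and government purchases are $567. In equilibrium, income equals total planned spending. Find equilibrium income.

Y = C + I + G = 36 + 0.64Y + 774 + 567
Y − 0.64Y = 1377
0.36Y = 1377, so Y = 1377/0.36 = 3825

Y = 3825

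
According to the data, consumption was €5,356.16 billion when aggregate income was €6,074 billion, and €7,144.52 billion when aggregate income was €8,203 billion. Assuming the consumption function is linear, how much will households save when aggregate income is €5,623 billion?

S = 645.68

MPC = (7144.52 − 5356.16)/(8203 − 6074) = 1788.36/2129 = 0.84
a = 5356.16 − 0.84(6074) = 5356.16 − 5102.16 = 254
C = 254 + 0.84(5623) = 4977.32
S = 5623 − 4977.32 = 645.68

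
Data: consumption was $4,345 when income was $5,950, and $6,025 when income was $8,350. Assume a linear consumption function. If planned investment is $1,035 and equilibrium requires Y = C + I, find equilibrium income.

MPC = (6025 − 4345)/(8350 − 5950) = 1680/2400 = 0.7
a = 4345 − 0.7(5950) = 180
Equilibrium: Y = 180 + 0.7Y + 1035
0.3Y = 1215, so Y = 1215/0.3 = 4050

Y = 4050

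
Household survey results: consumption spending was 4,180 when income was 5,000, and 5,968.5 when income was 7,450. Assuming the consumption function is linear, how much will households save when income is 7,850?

MPC = (5968.5 − 4180)/(7450 − 5000) = 1788.5/2450 = 0.73
a = 4180 − 0.73(5000) = 4180 − 3650 = 530
C = 530 + 0.73(7850) = 6260.5
S = 7850 − 6260.5 = 1589.5

S = 1589.5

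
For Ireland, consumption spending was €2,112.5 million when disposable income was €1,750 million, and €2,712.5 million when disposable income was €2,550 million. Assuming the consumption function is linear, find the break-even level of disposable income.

Y = 3200

MPC = (2712.5 − 2112.5)/(2550 − 1750) = 600/800 = 0.75
a = 2112.5 − 0.75(1750) = 2112.5 − 1312.5 = 800
Break-even: Y = a/(1−MPC) = 800/0.25 = 3200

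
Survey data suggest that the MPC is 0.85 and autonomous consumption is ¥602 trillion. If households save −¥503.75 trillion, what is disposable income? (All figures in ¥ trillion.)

S = Y − C = -602 + 0.15Y
-602 + 0.15Y = -503.75, so 0.15Y = 98.25 and Y = 655

Y = 655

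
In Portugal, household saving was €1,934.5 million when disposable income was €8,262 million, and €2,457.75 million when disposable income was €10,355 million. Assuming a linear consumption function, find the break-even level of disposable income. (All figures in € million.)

Y = 524

MPS = ΔS/ΔY = (2457.75 − 1934.5)/(10355 − 8262) = 523.25/2093 = 0.25
MPC = 1 − MPS = 0.75
From S(8262) = 1934.5: −a + 0.25(8262) = 1934.5, so a = 2065.5 − 1934.5 = 131
Break-even (S = 0): Y = a/MPS = 131/0.25 = 524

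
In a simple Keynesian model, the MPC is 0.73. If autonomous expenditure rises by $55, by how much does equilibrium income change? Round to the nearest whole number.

The multiplier is 1/(1 − MPC) = 1/0.27.
ΔY = 55/0.27 = 203.70 ≈ 204

ΔY ≈ 204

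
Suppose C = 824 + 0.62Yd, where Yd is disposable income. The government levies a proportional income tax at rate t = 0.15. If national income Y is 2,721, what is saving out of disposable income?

Yd = (1 − 0.15)(2721) = 0.85(2721) = 2312.85
C = 824 + 0.62(2312.85) = 824 + 1433.967 = 2257.967
S = Yd − C = 2312.85 − 2257.967 = 54.883

S = 54.883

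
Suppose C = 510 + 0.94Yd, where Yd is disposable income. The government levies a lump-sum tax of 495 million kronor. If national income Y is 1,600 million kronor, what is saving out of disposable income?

S = -443.7

Yd = Y − T = 1600 − 495 = 1105
C = 510 + 0.94(1105) = 510 + 1038.7 = 1548.7
S = Yd − C = 1105 − 1548.7 = -443.7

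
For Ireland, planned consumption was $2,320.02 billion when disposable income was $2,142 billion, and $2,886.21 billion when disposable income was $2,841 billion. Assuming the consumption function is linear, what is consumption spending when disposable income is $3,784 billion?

C = 3650.04

MPC = (2886.21 − 2320.02)/(2841 − 2142) = 566.19/699 = 0.81
a = 2320.02 − 0.81(2142) = 2320.02 − 1735.02 = 585
C = 585 + 0.81(3784) = 585 + 3065.04 = 3650.04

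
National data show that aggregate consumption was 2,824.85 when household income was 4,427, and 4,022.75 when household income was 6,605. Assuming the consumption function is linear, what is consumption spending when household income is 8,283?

MPC = (4022.75 − 2824.85)/(6605 − 4427) = 1197.9/2178 = 0.55
a = 2824.85 − 0.55(4427) = 2824.85 − 2434.85 = 390
C = 390 + 0.55(8283) = 390 + 4555.65 = 4945.65

C = 4945.65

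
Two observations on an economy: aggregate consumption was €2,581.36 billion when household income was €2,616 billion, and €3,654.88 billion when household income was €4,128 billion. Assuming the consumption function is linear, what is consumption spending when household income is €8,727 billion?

C = 6920.17

MPC = (3654.88 − 2581.36)/(4128 − 2616) = 1073.52/1512 = 0.71
a = 2581.36 − 0.71(2616) = 2581.36 − 1857.36 = 724
C = 724 + 0.71(8727) = 724 + 6196.17 = 6920.17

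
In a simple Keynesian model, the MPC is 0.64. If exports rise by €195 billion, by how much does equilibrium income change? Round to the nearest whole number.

The multiplier is 1/(1 − MPC) = 1/0.36.
ΔY = 195/0.36 = 541.67 ≈ 542

ΔY ≈ 542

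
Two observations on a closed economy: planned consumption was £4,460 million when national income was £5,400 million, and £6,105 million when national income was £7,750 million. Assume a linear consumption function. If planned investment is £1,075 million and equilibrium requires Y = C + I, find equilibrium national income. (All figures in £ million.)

MPC = (6105 − 4460)/(7750 − 5400) = 1645/2350 = 0.7
a = 4460 − 0.7(5400) = 680
Equilibrium: Y = 680 + 0.7Y + 1075
0.3Y = 1755, so Y = 1755/0.3 = 5850

Y = 5850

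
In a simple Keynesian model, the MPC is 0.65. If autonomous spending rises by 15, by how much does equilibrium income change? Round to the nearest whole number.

ΔY ≈ 43

The multiplier is 1/(1 − MPC) = 1/0.35.
ΔY = 15/0.35 = 42.86 ≈ 43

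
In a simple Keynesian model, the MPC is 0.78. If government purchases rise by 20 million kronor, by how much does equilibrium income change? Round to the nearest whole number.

The multiplier is 1/(1 − MPC) = 1/0.22.
ΔY = 20/0.22 = 90.91 ≈ 91

ΔY ≈ 91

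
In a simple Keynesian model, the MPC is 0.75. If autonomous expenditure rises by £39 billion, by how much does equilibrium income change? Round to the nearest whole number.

The multiplier is 1/(1 − MPC) = 1/0.25.
ΔY = 39/0.25 = 156.00 ≈ 156

ΔY ≈ 156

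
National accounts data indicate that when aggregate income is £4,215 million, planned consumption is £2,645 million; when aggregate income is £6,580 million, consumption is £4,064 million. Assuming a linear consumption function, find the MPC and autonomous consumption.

MPC = 0.6; a = 116

MPC = ΔC/ΔY = (4064 − 2645)/(6580 − 4215) = 1419/2365 = 0.6
a = C − MPC·Y = 2645 − 0.6(4215) = 2645 − 2529 = 116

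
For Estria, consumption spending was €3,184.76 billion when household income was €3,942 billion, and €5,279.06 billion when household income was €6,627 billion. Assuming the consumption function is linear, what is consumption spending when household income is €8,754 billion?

MPC = (5279.06 − 3184.76)/(6627 − 3942) = 2094.3/2685 = 0.78
a = 3184.76 − 0.78(3942) = 3184.76 − 3074.76 = 110
C = 110 + 0.78(8754) = 110 + 6828.12 = 6938.12

C = 6938.12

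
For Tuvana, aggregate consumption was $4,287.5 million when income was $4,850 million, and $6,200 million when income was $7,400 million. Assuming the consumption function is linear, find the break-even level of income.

MPC = (6200 − 4287.5)/(7400 − 4850) = 1912.5/2550 = 0.75
a = 4287.5 − 0.75(4850) = 4287.5 − 3637.5 = 650
Break-even: Y = a/(1−MPC) = 650/0.25 = 2600

Y = 2600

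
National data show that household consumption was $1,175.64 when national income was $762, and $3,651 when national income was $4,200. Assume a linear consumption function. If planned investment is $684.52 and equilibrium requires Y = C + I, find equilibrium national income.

MPC = (3651 − 1175.64)/(4200 − 762) = 2475.36/3438 = 0.72
a = 1175.64 − 0.72(762) = 627
Equilibrium: Y = 627 + 0.72Y + 684.52
0.28Y = 1311.52, so Y = 1311.52/0.28 = 4684

Y = 4684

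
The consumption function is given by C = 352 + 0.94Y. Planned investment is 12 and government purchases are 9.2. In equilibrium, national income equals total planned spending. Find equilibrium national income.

Y = 6220

Y = C + I + G = 352 + 0.94Y + 12 + 9.2
Y − 0.94Y = 373.2
0.06Y = 373.2, so Y = 373.2/0.06 = 6220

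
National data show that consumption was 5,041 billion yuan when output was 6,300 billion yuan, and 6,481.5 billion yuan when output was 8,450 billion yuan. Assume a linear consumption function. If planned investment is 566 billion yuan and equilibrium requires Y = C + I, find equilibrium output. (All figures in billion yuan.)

Y = 4200

MPC = (6481.5 − 5041)/(8450 − 6300) = 1440.5/2150 = 0.67
a = 5041 − 0.67(6300) = 820
Equilibrium: Y = 820 + 0.67Y + 566
0.33Y = 1386, so Y = 1386/0.33 = 4200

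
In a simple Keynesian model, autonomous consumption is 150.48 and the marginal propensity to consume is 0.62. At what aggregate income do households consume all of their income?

Y = 396

At break-even, C = Y: 150.48 + 0.62Y = Y
0.38Y = 150.48, so Y = 150.48/0.38 = 396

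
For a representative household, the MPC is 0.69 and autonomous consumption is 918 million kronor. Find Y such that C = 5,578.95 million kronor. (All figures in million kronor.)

Y = 6755

918 + 0.69Y = 5578.95
0.69Y = 4660.95, so Y = 4660.95/0.69 = 6755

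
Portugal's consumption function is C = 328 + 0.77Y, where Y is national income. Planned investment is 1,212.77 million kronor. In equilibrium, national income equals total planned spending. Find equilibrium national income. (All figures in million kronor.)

Y = 6699

Y = C + I = 328 + 0.77Y + 1212.77
Y − 0.77Y = 1540.77
0.23Y = 1540.77, so Y = 1540.77/0.23 = 6699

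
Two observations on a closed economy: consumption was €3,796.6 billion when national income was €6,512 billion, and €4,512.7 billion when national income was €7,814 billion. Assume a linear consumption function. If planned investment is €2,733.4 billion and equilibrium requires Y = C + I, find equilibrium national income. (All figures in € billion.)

Y = 6552

MPC = (4512.7 − 3796.6)/(7814 − 6512) = 716.1/1302 = 0.55
a = 3796.6 − 0.55(6512) = 215
Equilibrium: Y = 215 + 0.55Y + 2733.4
0.45Y = 2948.4, so Y = 2948.4/0.45 = 6552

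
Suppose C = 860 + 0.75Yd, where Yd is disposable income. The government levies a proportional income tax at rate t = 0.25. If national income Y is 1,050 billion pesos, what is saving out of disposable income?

Yd = (1 − 0.25)(1050) = 0.75(1050) = 787.5
C = 860 + 0.75(787.5) = 860 + 590.625 = 1450.625
S = Yd − C = 787.5 − 1450.625 = -663.125

S = -663.125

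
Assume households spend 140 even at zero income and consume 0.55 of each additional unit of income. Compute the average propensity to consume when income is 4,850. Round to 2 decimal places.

APC = 0.58

C = 140 + 0.55(4850) = 2807.5
APC = C/Y = 2807.5/4850 = 0.58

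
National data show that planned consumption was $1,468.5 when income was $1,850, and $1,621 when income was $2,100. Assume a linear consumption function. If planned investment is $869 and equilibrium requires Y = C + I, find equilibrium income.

Y = 3100

MPC = (1621 − 1468.5)/(2100 − 1850) = 152.5/250 = 0.61
a = 1468.5 − 0.61(1850) = 340
Equilibrium: Y = 340 + 0.61Y + 869
0.39Y = 1209, so Y = 1209/0.39 = 3100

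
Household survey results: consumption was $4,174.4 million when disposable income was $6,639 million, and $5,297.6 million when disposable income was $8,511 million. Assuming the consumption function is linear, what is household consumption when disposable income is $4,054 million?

MPC = (5297.6 − 4174.4)/(8511 − 6639) = 1123.2/1872 = 0.6
a = 4174.4 − 0.6(6639) = 4174.4 − 3983.4 = 191
C = 191 + 0.6(4054) = 191 + 2432.4 = 2623.4

C = 2623.4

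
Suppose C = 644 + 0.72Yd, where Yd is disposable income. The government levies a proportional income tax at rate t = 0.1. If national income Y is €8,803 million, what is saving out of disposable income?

Yd = (1 − 0.1)(8803) = 0.9(8803) = 7922.7
C = 644 + 0.72(7922.7) = 644 + 5704.344 = 6348.344
S = Yd − C = 7922.7 − 6348.344 = 1574.356

S = 1574.356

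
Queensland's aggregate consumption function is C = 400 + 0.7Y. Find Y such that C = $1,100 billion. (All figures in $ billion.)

Y = 1000

400 + 0.7Y = 1100
0.7Y = 700, so Y = 700/0.7 = 1000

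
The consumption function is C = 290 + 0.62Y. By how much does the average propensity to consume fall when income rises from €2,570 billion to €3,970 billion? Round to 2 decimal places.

At Y = 2570: C = 290 + 0.62(2570) = 1883.4, APC = 1883.4/2570 = 0.733
At Y = 3970: C = 2751.4, APC = 2751.4/3970 = 0.693
Fall in APC = 0.733 − 0.693 = 0.04

ΔAPC = 0.04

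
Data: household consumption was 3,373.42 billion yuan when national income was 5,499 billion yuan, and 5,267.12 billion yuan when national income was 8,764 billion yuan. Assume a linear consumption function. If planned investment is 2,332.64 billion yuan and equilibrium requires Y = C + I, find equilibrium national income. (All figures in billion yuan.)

Y = 5992

MPC = (5267.12 − 3373.42)/(8764 − 5499) = 1893.7/3265 = 0.58
a = 3373.42 − 0.58(5499) = 184
Equilibrium: Y = 184 + 0.58Y + 2332.64
0.42Y = 2516.64, so Y = 2516.64/0.42 = 5992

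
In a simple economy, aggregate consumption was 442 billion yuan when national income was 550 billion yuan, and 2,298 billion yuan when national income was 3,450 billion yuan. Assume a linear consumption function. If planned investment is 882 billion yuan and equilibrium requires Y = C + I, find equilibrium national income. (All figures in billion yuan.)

MPC = (2298 − 442)/(3450 − 550) = 1856/2900 = 0.64
a = 442 − 0.64(550) = 90
Equilibrium: Y = 90 + 0.64Y + 882
0.36Y = 972, so Y = 972/0.36 = 2700

Y = 2700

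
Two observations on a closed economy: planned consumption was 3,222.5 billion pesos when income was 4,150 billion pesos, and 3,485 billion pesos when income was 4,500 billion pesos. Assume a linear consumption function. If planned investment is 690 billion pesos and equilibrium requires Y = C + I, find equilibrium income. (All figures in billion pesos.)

Y = 3200

MPC = (3485 − 3222.5)/(4500 − 4150) = 262.5/350 = 0.75
a = 3222.5 − 0.75(4150) = 110
Equilibrium: Y = 110 + 0.75Y + 690
0.25Y = 800, so Y = 800/0.25 = 3200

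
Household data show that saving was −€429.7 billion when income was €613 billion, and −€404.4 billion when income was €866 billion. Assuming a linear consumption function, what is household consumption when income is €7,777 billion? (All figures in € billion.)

C = 7490.3

MPS = ΔS/ΔY = (-404.4 − (-429.7))/(866 − 613) = 25.3/253 = 0.1
MPC = 1 − MPS = 0.9
Autonomous saving = -429.7 − 0.1(613) = -491, so a = 491
C = 491 + 0.9(7777) = 491 + 6999.3 = 7490.3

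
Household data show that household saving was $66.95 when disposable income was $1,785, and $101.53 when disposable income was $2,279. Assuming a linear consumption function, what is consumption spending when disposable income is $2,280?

C = 2178.4

MPS = ΔS/ΔY = (101.53 − 66.95)/(2279 − 1785) = 34.58/494 = 0.07
MPC = 1 − MPS = 0.93
Autonomous saving = 66.95 − 0.07(1785) = -58, so a = 58
C = 58 + 0.93(2280) = 58 + 2120.4 = 2178.4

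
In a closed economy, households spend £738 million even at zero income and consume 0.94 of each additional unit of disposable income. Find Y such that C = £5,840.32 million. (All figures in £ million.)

738 + 0.94Y = 5840.32
0.94Y = 5102.32, so Y = 5102.32/0.94 = 5428

Y = 5428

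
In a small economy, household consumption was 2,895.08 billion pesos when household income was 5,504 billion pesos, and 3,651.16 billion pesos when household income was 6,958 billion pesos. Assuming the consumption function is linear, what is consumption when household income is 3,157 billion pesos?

MPC = (3651.16 − 2895.08)/(6958 − 5504) = 756.08/1454 = 0.52
a = 2895.08 − 0.52(5504) = 2895.08 − 2862.08 = 33
C = 33 + 0.52(3157) = 33 + 1641.64 = 1674.64

C = 1674.64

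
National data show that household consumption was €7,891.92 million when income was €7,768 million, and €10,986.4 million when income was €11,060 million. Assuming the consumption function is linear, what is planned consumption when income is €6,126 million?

MPC = (10986.4 − 7891.92)/(11060 − 7768) = 3094.48/3292 = 0.94
a = 7891.92 − 0.94(7768) = 7891.92 − 7301.92 = 590
C = 590 + 0.94(6126) = 590 + 5758.44 = 6348.44

C = 6348.44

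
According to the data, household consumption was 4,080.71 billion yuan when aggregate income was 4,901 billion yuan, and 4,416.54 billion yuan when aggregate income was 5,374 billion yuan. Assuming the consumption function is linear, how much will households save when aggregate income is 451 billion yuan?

MPC = (4416.54 − 4080.71)/(5374 − 4901) = 335.83/473 = 0.71
a = 4080.71 − 0.71(4901) = 4080.71 − 3479.71 = 601
C = 601 + 0.71(451) = 921.21
S = 451 − 921.21 = -470.21

S = -470.21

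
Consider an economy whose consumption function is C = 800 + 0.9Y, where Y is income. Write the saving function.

S = Y − C = Y − (800 + 0.9Y) = -800 + (1 − 0.9)Y

S = -800 + 0.1Y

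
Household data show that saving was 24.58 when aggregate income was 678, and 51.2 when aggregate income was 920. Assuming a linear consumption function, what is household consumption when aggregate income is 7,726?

C = 6926.14

MPS = ΔS/ΔY = (51.2 − 24.58)/(920 − 678) = 26.62/242 = 0.11
MPC = 1 − MPS = 0.89
Autonomous saving = 24.58 − 0.11(678) = -50, so a = 50
C = 50 + 0.89(7726) = 50 + 6876.14 = 6926.14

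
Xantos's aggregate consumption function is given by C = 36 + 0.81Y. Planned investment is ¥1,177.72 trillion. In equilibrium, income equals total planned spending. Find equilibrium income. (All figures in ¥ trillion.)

Y = C + I = 36 + 0.81Y + 1177.72
Y − 0.81Y = 1213.72
0.19Y = 1213.72, so Y = 1213.72/0.19 = 6388

Y = 6388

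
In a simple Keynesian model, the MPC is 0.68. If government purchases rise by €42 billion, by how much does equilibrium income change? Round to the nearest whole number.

ΔY ≈ 131

The multiplier is 1/(1 − MPC) = 1/0.32.
ΔY = 42/0.32 = 131.25 ≈ 131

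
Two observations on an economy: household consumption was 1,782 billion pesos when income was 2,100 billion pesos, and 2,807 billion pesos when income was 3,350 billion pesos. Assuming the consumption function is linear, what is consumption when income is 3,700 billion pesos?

MPC = (2807 − 1782)/(3350 − 2100) = 1025/1250 = 0.82
a = 1782 − 0.82(2100) = 1782 − 1722 = 60
C = 60 + 0.82(3700) = 60 + 3034 = 3094

C = 3094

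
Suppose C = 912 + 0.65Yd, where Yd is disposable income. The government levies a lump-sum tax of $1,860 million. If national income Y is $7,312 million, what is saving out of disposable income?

Yd = Y − T = 7312 − 1860 = 5452
C = 912 + 0.65(5452) = 912 + 3543.8 = 4455.8
S = Yd − C = 5452 − 4455.8 = 996.2

S = 996.2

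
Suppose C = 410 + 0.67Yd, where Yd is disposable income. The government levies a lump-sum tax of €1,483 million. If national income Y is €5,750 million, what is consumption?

C = 3268.89

Yd = Y − T = 5750 − 1483 = 4267
C = 410 + 0.67(4267) = 410 + 2858.89 = 3268.89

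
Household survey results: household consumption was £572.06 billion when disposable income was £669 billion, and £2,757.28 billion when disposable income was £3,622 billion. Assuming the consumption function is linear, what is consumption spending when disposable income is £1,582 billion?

C = 1247.68

MPC = (2757.28 − 572.06)/(3622 − 669) = 2185.22/2953 = 0.74
a = 572.06 − 0.74(669) = 572.06 − 495.06 = 77
C = 77 + 0.74(1582) = 77 + 1170.68 = 1247.68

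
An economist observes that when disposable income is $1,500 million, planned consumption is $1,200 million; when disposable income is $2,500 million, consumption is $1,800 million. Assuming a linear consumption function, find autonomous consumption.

a = 300

MPC = ΔC/ΔY = (1800 − 1200)/(2500 − 1500) = 600/1000 = 0.6
a = C − MPC·Y = 1200 − 0.6(1500) = 1200 − 900 = 300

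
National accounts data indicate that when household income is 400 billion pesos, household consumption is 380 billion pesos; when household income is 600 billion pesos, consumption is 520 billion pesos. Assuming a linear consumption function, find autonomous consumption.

MPC = ΔC/ΔY = (520 − 380)/(600 − 400) = 140/200 = 0.7
a = C − MPC·Y = 380 − 0.7(400) = 380 − 280 = 100

a = 100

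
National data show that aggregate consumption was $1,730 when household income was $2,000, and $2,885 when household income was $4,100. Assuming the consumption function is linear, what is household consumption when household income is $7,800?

MPC = (2885 − 1730)/(4100 − 2000) = 1155/2100 = 0.55
a = 1730 − 0.55(2000) = 1730 − 1100 = 630
C = 630 + 0.55(7800) = 630 + 4290 = 4920

C = 4920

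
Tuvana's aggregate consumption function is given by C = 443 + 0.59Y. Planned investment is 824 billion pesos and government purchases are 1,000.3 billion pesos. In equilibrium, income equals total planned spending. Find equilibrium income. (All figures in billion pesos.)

Y = C + I + G = 443 + 0.59Y + 824 + 1000.3
Y − 0.59Y = 2267.3
0.41Y = 2267.3, so Y = 2267.3/0.41 = 5530

Y = 5530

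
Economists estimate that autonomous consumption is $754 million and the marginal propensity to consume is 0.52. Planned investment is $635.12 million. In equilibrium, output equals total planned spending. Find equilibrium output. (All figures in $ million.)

Y = 2894

Y = C + I = 754 + 0.52Y + 635.12
Y − 0.52Y = 1389.12
0.48Y = 1389.12, so Y = 1389.12/0.48 = 2894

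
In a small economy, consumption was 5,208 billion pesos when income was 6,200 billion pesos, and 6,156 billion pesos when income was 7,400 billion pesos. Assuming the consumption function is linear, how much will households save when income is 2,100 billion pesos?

S = 131

MPC = (6156 − 5208)/(7400 − 6200) = 948/1200 = 0.79
a = 5208 − 0.79(6200) = 5208 − 4898 = 310
C = 310 + 0.79(2100) = 1969
S = 2100 − 1969 = 131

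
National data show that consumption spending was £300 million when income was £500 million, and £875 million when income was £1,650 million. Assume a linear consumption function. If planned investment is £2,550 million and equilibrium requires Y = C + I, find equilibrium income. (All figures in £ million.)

Y = 5200

MPC = (875 − 300)/(1650 − 500) = 575/1150 = 0.5
a = 300 − 0.5(500) = 50
Equilibrium: Y = 50 + 0.5Y + 2550
0.5Y = 2600, so Y = 2600/0.5 = 5200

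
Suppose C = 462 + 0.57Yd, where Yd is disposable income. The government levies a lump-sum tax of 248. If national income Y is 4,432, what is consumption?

Yd = Y − T = 4432 − 248 = 4184
C = 462 + 0.57(4184) = 462 + 2384.88 = 2846.88

C = 2846.88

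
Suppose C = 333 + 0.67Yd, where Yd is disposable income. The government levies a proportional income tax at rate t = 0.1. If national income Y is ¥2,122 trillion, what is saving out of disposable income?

Yd = (1 − 0.1)(2122) = 0.9(2122) = 1909.8
C = 333 + 0.67(1909.8) = 333 + 1279.566 = 1612.566
S = Yd − C = 1909.8 − 1612.566 = 297.234

S = 297.234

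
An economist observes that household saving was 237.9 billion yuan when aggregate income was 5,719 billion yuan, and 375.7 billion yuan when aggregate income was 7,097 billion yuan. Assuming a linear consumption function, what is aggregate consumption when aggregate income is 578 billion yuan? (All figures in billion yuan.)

C = 854.2

MPS = ΔS/ΔY = (375.7 − 237.9)/(7097 − 5719) = 137.8/1378 = 0.1
MPC = 1 − MPS = 0.9
Autonomous saving = 237.9 − 0.1(5719) = -334, so a = 334
C = 334 + 0.9(578) = 334 + 520.2 = 854.2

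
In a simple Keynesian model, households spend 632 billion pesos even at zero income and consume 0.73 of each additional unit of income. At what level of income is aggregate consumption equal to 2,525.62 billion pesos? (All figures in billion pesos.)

632 + 0.73Y = 2525.62
0.73Y = 1893.62, so Y = 1893.62/0.73 = 2594

Y = 2594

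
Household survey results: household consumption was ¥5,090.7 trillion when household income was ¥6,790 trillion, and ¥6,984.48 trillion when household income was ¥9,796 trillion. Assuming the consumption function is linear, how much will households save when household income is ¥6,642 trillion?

MPC = (6984.48 − 5090.7)/(9796 − 6790) = 1893.78/3006 = 0.63
a = 5090.7 − 0.63(6790) = 5090.7 − 4277.7 = 813
C = 813 + 0.63(6642) = 4997.46
S = 6642 − 4997.46 = 1644.54

S = 1644.54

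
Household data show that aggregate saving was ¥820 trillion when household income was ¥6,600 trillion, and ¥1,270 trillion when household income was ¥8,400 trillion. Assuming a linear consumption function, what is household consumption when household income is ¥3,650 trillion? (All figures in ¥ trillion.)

C = 3567.5

MPS = ΔS/ΔY = (1270 − 820)/(8400 − 6600) = 450/1800 = 0.25
MPC = 1 − MPS = 0.75
Autonomous saving = 820 − 0.25(6600) = -830, so a = 830
C = 830 + 0.75(3650) = 830 + 2737.5 = 3567.5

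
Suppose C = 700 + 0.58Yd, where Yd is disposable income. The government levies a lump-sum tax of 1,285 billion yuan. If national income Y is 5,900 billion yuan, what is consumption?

Yd = Y − T = 5900 − 1285 = 4615
C = 700 + 0.58(4615) = 700 + 2676.7 = 3376.7

C = 3376.7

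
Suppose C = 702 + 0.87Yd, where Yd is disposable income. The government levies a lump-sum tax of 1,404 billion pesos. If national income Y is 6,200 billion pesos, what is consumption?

C = 4874.52

Yd = Y − T = 6200 − 1404 = 4796
C = 702 + 0.87(4796) = 702 + 4172.52 = 4874.52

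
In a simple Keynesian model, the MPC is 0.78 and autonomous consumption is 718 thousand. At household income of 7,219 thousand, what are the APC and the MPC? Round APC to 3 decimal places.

APC = 0.879; MPC = 0.78

MPC = 0.78 (the slope of the consumption function)
C = 718 + 0.78(7219) = 6348.82, so APC = 6348.82/7219 = 0.879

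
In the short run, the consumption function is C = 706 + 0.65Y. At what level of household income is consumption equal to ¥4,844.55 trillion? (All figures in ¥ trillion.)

Y = 6367

706 + 0.65Y = 4844.55
0.65Y = 4138.55, so Y = 4138.55/0.65 = 6367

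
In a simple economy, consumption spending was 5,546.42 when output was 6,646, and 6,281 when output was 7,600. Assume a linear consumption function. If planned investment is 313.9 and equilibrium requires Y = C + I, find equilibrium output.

Y = 3230

MPC = (6281 − 5546.42)/(7600 − 6646) = 734.58/954 = 0.77
a = 5546.42 − 0.77(6646) = 429
Equilibrium: Y = 429 + 0.77Y + 313.9
0.23Y = 742.9, so Y = 742.9/0.23 = 3230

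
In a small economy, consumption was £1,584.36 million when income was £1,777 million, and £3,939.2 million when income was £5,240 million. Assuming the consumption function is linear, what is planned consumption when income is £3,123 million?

C = 2499.64

MPC = (3939.2 − 1584.36)/(5240 − 1777) = 2354.84/3463 = 0.68
a = 1584.36 − 0.68(1777) = 1584.36 − 1208.36 = 376
C = 376 + 0.68(3123) = 376 + 2123.64 = 2499.64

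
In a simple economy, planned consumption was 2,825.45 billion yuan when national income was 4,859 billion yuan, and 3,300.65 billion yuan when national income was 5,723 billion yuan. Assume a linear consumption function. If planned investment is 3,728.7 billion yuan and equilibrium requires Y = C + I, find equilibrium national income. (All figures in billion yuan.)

MPC = (3300.65 − 2825.45)/(5723 − 4859) = 475.2/864 = 0.55
a = 2825.45 − 0.55(4859) = 153
Equilibrium: Y = 153 + 0.55Y + 3728.7
0.45Y = 3881.7, so Y = 3881.7/0.45 = 8626

Y = 8626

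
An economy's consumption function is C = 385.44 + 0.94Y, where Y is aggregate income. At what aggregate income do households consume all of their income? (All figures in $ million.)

Y = 6424

At break-even, C = Y: 385.44 + 0.94Y = Y
0.06Y = 385.44, so Y = 385.44/0.06 = 6424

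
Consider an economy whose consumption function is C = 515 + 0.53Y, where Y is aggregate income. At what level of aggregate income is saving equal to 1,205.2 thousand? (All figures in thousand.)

Y = 3660

S = Y − C = -515 + 0.47Y
-515 + 0.47Y = 1205.2, so 0.47Y = 1720.2 and Y = 3660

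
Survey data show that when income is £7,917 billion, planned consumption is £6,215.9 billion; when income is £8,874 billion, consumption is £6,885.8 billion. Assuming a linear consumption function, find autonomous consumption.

a = 674

MPC = ΔC/ΔY = (6885.8 − 6215.9)/(8874 − 7917) = 669.9/957 = 0.7
a = C − MPC·Y = 6215.9 − 0.7(7917) = 6215.9 − 5541.9 = 674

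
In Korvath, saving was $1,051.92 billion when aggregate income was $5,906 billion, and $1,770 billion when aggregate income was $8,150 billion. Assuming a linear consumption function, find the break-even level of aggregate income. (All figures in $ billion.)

MPS = ΔS/ΔY = (1770 − 1051.92)/(8150 − 5906) = 718.08/2244 = 0.32
MPC = 1 − MPS = 0.68
From S(5906) = 1051.92: −a + 0.32(5906) = 1051.92, so a = 1889.92 − 1051.92 = 838
Break-even (S = 0): Y = a/MPS = 838/0.32 = 2618.75

Y = 2618.75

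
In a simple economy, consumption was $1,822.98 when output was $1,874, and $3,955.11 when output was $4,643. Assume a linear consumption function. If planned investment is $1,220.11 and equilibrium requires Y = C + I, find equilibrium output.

Y = 6957

MPC = (3955.11 − 1822.98)/(4643 − 1874) = 2132.13/2769 = 0.77
a = 1822.98 − 0.77(1874) = 380
Equilibrium: Y = 380 + 0.77Y + 1220.11
0.23Y = 1600.11, so Y = 1600.11/0.23 = 6957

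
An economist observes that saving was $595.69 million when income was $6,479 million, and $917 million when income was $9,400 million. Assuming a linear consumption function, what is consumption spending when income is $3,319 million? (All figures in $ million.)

MPS = ΔS/ΔY = (917 − 595.69)/(9400 − 6479) = 321.31/2921 = 0.11
MPC = 1 − MPS = 0.89
Autonomous saving = 595.69 − 0.11(6479) = -117, so a = 117
C = 117 + 0.89(3319) = 117 + 2953.91 = 3070.91

C = 3070.91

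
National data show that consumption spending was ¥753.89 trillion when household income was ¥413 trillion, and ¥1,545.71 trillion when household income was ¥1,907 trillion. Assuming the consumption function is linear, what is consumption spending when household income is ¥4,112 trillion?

C = 2714.36

MPC = (1545.71 − 753.89)/(1907 − 413) = 791.82/1494 = 0.53
a = 753.89 − 0.53(413) = 753.89 − 218.89 = 535
C = 535 + 0.53(4112) = 535 + 2179.36 = 2714.36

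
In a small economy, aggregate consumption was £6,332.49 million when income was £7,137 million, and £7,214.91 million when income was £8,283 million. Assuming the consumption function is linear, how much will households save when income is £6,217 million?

S = 592.91

MPC = (7214.91 − 6332.49)/(8283 − 7137) = 882.42/1146 = 0.77
a = 6332.49 − 0.77(7137) = 6332.49 − 5495.49 = 837
C = 837 + 0.77(6217) = 5624.09
S = 6217 − 5624.09 = 592.91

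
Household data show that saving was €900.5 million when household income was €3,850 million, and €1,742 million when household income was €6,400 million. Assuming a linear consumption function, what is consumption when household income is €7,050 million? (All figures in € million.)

C = 5093.5

MPS = ΔS/ΔY = (1742 − 900.5)/(6400 − 3850) = 841.5/2550 = 0.33
MPC = 1 − MPS = 0.67
Autonomous saving = 900.5 − 0.33(3850) = -370, so a = 370
C = 370 + 0.67(7050) = 370 + 4723.5 = 5093.5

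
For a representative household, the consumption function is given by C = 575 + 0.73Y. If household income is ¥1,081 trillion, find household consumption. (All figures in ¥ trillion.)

C = 1364.13

C = 575 + 0.73(1081) = 575 + 789.13 = 1364.13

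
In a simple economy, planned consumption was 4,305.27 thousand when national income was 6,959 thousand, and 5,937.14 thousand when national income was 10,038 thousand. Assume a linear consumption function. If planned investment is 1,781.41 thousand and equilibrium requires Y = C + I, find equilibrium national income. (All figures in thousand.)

MPC = (5937.14 − 4305.27)/(10038 − 6959) = 1631.87/3079 = 0.53
a = 4305.27 − 0.53(6959) = 617
Equilibrium: Y = 617 + 0.53Y + 1781.41
0.47Y = 2398.41, so Y = 2398.41/0.47 = 5103

Y = 5103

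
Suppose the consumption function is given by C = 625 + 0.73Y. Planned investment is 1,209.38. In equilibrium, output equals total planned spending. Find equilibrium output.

Y = 6794

Y = C + I = 625 + 0.73Y + 1209.38
Y − 0.73Y = 1834.38
0.27Y = 1834.38, so Y = 1834.38/0.27 = 6794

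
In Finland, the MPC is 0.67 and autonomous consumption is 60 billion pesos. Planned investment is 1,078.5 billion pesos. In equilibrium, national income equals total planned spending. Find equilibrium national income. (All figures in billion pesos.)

Y = C + I = 60 + 0.67Y + 1078.5
Y − 0.67Y = 1138.5
0.33Y = 1138.5, so Y = 1138.5/0.33 = 3450

Y = 3450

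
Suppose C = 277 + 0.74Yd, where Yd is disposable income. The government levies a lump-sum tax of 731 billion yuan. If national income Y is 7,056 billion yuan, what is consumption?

Yd = Y − T = 7056 − 731 = 6325
C = 277 + 0.74(6325) = 277 + 4680.5 = 4957.5

C = 4957.5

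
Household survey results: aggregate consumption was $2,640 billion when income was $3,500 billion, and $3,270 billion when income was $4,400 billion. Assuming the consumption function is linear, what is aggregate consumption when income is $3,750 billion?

C = 2815

MPC = (3270 − 2640)/(4400 − 3500) = 630/900 = 0.7
a = 2640 − 0.7(3500) = 2640 − 2450 = 190
C = 190 + 0.7(3750) = 190 + 2625 = 2815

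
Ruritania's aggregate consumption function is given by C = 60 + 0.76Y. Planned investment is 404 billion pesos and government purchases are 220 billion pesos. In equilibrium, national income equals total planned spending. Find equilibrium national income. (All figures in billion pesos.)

Y = C + I + G = 60 + 0.76Y + 404 + 220
Y − 0.76Y = 684
0.24Y = 684, so Y = 684/0.24 = 2850

Y = 2850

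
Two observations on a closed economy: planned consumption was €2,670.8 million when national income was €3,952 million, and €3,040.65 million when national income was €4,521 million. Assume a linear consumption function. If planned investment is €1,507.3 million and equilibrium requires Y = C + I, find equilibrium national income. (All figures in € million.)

Y = 4598

MPC = (3040.65 − 2670.8)/(4521 − 3952) = 369.85/569 = 0.65
a = 2670.8 − 0.65(3952) = 102
Equilibrium: Y = 102 + 0.65Y + 1507.3
0.35Y = 1609.3, so Y = 1609.3/0.35 = 4598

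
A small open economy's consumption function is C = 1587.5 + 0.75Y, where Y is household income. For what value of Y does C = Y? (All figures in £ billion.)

Y = 6350

At break-even, C = Y: 1587.5 + 0.75Y = Y
0.25Y = 1587.5, so Y = 1587.5/0.25 = 6350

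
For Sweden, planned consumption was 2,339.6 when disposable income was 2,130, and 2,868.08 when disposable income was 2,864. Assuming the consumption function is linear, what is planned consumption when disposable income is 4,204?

C = 3832.88

MPC = (2868.08 − 2339.6)/(2864 − 2130) = 528.48/734 = 0.72
a = 2339.6 − 0.72(2130) = 2339.6 − 1533.6 = 806
C = 806 + 0.72(4204) = 806 + 3026.88 = 3832.88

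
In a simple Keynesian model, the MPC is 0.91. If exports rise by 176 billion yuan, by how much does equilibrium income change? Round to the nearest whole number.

The multiplier is 1/(1 − MPC) = 1/0.09.
ΔY = 176/0.09 = 1955.56 ≈ 1956

ΔY ≈ 1956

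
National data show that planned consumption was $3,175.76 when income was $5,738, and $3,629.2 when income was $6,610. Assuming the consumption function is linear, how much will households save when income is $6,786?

MPC = (3629.2 − 3175.76)/(6610 − 5738) = 453.44/872 = 0.52
a = 3175.76 − 0.52(5738) = 3175.76 − 2983.76 = 192
C = 192 + 0.52(6786) = 3720.72
S = 6786 − 3720.72 = 3065.28

S = 3065.28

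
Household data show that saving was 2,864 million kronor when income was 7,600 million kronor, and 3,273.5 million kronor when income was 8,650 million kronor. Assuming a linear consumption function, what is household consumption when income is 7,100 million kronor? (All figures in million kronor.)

C = 4431

MPS = ΔS/ΔY = (3273.5 − 2864)/(8650 − 7600) = 409.5/1050 = 0.39
MPC = 1 − MPS = 0.61
Autonomous saving = 2864 − 0.39(7600) = -100, so a = 100
C = 100 + 0.61(7100) = 100 + 4331 = 4431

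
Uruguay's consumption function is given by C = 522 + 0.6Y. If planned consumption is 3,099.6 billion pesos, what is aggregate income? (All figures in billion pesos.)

522 + 0.6Y = 3099.6
0.6Y = 2577.6, so Y = 2577.6/0.6 = 4296

Y = 4296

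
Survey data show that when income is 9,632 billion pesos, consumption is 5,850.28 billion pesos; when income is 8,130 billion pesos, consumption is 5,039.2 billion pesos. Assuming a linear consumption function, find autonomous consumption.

MPC = ΔC/ΔY = (5850.28 − 5039.2)/(9632 − 8130) = 811.08/1502 = 0.54
a = C − MPC·Y = 5039.2 − 0.54(8130) = 5039.2 − 4390.2 = 649

a = 649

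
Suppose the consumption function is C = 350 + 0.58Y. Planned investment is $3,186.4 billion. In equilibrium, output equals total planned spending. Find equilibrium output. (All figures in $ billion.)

Y = 8420

Y = C + I = 350 + 0.58Y + 3186.4
Y − 0.58Y = 3536.4
0.42Y = 3536.4, so Y = 3536.4/0.42 = 8420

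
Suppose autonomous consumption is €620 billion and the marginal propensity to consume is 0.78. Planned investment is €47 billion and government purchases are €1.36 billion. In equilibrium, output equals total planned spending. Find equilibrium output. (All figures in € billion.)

Y = C + I + G = 620 + 0.78Y + 47 + 1.36
Y − 0.78Y = 668.36
0.22Y = 668.36, so Y = 668.36/0.22 = 3038

Y = 3038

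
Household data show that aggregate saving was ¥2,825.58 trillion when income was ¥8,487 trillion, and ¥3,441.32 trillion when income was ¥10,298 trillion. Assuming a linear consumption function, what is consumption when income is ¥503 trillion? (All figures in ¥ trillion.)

MPS = ΔS/ΔY = (3441.32 − 2825.58)/(10298 − 8487) = 615.74/1811 = 0.34
MPC = 1 − MPS = 0.66
Autonomous saving = 2825.58 − 0.34(8487) = -60, so a = 60
C = 60 + 0.66(503) = 60 + 331.98 = 391.98

C = 391.98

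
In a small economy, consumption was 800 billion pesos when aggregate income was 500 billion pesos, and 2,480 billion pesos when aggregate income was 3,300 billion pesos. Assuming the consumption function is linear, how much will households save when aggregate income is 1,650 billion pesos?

S = 160

MPC = (2480 − 800)/(3300 − 500) = 1680/2800 = 0.6
a = 800 − 0.6(500) = 800 − 300 = 500
C = 500 + 0.6(1650) = 1490
S = 1650 − 1490 = 160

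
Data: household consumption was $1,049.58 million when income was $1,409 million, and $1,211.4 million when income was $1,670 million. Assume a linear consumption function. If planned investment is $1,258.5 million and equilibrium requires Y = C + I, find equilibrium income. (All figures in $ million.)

Y = 3775

MPC = (1211.4 − 1049.58)/(1670 − 1409) = 161.82/261 = 0.62
a = 1049.58 − 0.62(1409) = 176
Equilibrium: Y = 176 + 0.62Y + 1258.5
0.38Y = 1434.5, so Y = 1434.5/0.38 = 3775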